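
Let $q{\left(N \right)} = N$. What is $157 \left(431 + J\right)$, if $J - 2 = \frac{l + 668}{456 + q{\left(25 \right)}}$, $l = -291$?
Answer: $\frac{2519850}{37} \approx 68104.0$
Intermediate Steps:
$J = \frac{103}{37}$ ($J = 2 + \frac{-291 + 668}{456 + 25} = 2 + \frac{377}{481} = 2 + 377 \cdot \frac{1}{481} = 2 + \frac{29}{37} = \frac{103}{37} \approx 2.7838$)
$157 \left(431 + J\right) = 157 \left(431 + \frac{103}{37}\right) = 157 \cdot \frac{16050}{37} = \frac{2519850}{37}$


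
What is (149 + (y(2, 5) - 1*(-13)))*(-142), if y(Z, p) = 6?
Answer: -23856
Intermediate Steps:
(149 + (y(2, 5) - 1*(-13)))*(-142) = (149 + (6 - 1*(-13)))*(-142) = (149 + (6 + 13))*(-142) = (149 + 19)*(-142) = 168*(-142) = -23856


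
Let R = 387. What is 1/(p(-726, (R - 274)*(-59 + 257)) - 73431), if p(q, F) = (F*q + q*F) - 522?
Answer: -1/32561001 ≈ -3.0712e-8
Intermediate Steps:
p(q, F) = -522 + 2*F*q (p(q, F) = (F*q + F*q) - 522 = 2*F*q - 522 = -522 + 2*F*q)
1/(p(-726, (R - 274)*(-59 + 257)) - 73431) = 1/((-522 + 2*((387 - 274)*(-59 + 257))*(-726)) - 73431) = 1/((-522 + 2*(113*198)*(-726)) - 73431) = 1/((-522 + 2*22374*(-726)) - 73431) = 1/((-522 - 32487048) - 73431) = 1/(-32487570 - 73431) = 1/(-32561001) = -1/32561001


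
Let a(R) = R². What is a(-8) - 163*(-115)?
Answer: 18809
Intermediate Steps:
a(-8) - 163*(-115) = (-8)² - 163*(-115) = 64 + 18745 = 18809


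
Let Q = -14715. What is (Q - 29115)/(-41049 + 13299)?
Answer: 1461/925 ≈ 1.5795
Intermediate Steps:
(Q - 29115)/(-41049 + 13299) = (-14715 - 29115)/(-41049 + 13299) = -43830/(-27750) = -43830*(-1/27750) = 1461/925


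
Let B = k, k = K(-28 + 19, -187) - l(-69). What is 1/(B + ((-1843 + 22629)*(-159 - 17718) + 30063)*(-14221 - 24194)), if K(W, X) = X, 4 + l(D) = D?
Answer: 1/14273525764371 ≈ 7.0060e-14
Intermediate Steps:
l(D) = -4 + D
k = -114 (k = -187 - (-4 - 69) = -187 - 1*(-73) = -187 + 73 = -114)
B = -114
1/(B + ((-1843 + 22629)*(-159 - 17718) + 30063)*(-14221 - 24194)) = 1/(-114 + ((-1843 + 22629)*(-159 - 17718) + 30063)*(-14221 - 24194)) = 1/(-114 + (20786*(-17877) + 30063)*(-38415)) = 1/(-114 + (-371591322 + 30063)*(-38415)) = 1/(-114 - 371561259*(-38415)) = 1/(-114 + 14273525764485) = 1/14273525764371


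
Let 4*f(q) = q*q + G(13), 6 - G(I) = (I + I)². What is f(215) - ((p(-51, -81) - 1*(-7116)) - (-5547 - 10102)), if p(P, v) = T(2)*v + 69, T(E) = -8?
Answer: -48373/4 ≈ -12093.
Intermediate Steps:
G(I) = 6 - 4*I² (G(I) = 6 - (I + I)² = 6 - (2*I)² = 6 - 4*I²)
p(P, v) = 69 - 8*v (p(P, v) = -8*v + 69 = 69 - 8*v)
f(q) = -335/2 + q²/4 (f(q) = (q*q + (6 - 4*13²))/4 = (q² + (6 - 4*169))/4 = (q² + (6 - 676))/4 = (q² - 670)/4 = (-670 + q²)/4 = -335/2 + q²/4)
f(215) - ((p(-51, -81) - 1*(-7116)) - (-5547 - 10102)) = (-335/2 + (¼)*215²) - (((69 - 8*(-81)) - 1*(-7116)) - (-5547 - 10102)) = (-335/2 + (¼)*46225) - (((69 + 648) + 7116) - 1*(-15649)) = (-335/2 + 46225/4) - ((717 + 7116) + 15649) = 45555/4 - (7833 + 15649) = 45555/4 - 1*23482 = 45555/4 - 23482 = -48373/4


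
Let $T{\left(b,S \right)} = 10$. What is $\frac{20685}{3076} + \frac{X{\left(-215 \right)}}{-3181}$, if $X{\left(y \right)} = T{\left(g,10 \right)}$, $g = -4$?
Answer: $\frac{65768225}{9784756} \approx 6.7215$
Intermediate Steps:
$X{\left(y \right)} = 10$
$\frac{20685}{3076} + \frac{X{\left(-215 \right)}}{-3181} = \frac{20685}{3076} + \frac{10}{-3181} = 20685 \cdot \frac{1}{3076} + 10 \left(- \frac{1}{3181}\right) = \frac{20685}{3076} - \frac{10}{3181} = \frac{65768225}{9784756}$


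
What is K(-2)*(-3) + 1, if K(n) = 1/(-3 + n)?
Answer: 8/5 ≈ 1.6000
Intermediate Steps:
K(-2)*(-3) + 1 = -3/(-3 - 2) + 1 = -3/(-5) + 1 = -⅕*(-3) + 1 = ⅗ + 1 = 8/5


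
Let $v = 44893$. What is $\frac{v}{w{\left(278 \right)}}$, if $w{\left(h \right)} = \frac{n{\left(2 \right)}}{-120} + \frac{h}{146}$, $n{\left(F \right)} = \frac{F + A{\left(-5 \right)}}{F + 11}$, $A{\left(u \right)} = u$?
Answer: $\frac{1704138280}{72353} \approx 23553.0$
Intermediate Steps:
$n{\left(F \right)} = \frac{-5 + F}{11 + F}$ ($n{\left(F \right)} = \frac{F - 5}{F + 11} = \frac{-5 + F}{11 + F}$)
$w{\left(h \right)} = \frac{1}{520} + \frac{h}{146}$ ($w{\left(h \right)} = \frac{\frac{1}{11 + 2} \left(-5 + 2\right)}{-120} + \frac{h}{146} = \frac{1}{13} \left(-3\right) \left(- \frac{1}{120}\right) + h \frac{1}{146} = \frac{1}{13} \left(-3\right) \left(- \frac{1}{120}\right) + \frac{h}{146} = \left(- \frac{3}{13}\right) \left(- \frac{1}{120}\right) + \frac{h}{146} = \frac{1}{520} + \frac{h}{146}$)
$\frac{v}{w{\left(278 \right)}} = \frac{44893}{\frac{1}{520} + \frac{1}{146} \cdot 278} = \frac{44893}{\frac{1}{520} + \frac{139}{73}} = \frac{44893}{\frac{72353}{37960}} = 44893 \cdot \frac{37960}{72353} = \frac{1704138280}{72353}$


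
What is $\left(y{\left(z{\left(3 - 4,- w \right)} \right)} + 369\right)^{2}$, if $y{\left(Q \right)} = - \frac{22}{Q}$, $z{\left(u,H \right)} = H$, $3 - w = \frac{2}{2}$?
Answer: $144400$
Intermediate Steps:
$w = 2$ ($w = 3 - \frac{2}{2} = 3 - 2 \cdot \frac{1}{2} = 3 - 1 = 2$)
$\left(y{\left(z{\left(3 - 4,- w \right)} \right)} + 369\right)^{2} = \left(- \frac{22}{\left(-1\right) 2} + 369\right)^{2} = \left(- \frac{22}{-2} + 369\right)^{2} = \left(\left(-22\right) \left(- \frac{1}{2}\right) + 369\right)^{2} = \left(11 + 369\right)^{2} = 380^{2} = 144400$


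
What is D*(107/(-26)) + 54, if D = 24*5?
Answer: -5718/13 ≈ -439.85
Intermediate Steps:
D = 120
D*(107/(-26)) + 54 = 120*(107/(-26)) + 54 = 120*(107*(-1/26)) + 54 = 120*(-107/26) + 54 = -6420/13 + 54 = -5718/13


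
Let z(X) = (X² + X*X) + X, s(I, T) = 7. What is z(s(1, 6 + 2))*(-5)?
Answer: -525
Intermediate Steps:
z(X) = X + 2*X² (z(X) = (X² + X²) + X = 2*X² + X = X + 2*X²)
z(s(1, 6 + 2))*(-5) = (7*(1 + 2*7))*(-5) = (7*(1 + 14))*(-5) = (7*15)*(-5) = 105*(-5) = -525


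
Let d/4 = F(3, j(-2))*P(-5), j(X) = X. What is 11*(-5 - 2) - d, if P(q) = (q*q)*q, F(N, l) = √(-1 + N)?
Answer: -77 + 500*√2 ≈ 630.11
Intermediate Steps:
P(q) = q³ (P(q) = q²*q = q³)
d = -500*√2 (d = 4*(√(-1 + 3)*(-5)³) = 4*(√2*(-125)) = 4*(-125*√2) = -500*√2 ≈ -707.11)
11*(-5 - 2) - d = 11*(-5 - 2) - (-500)*√2 = 11*(-7) + 500*√2 = -77 + 500*√2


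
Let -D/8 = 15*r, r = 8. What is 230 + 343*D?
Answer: -329050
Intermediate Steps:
D = -960 (D = -120*8 = -8*120 = -960)
230 + 343*D = 230 + 343*(-960) = 230 - 329280 = -329050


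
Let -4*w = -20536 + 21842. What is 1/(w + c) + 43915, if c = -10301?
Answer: 933413323/21255 ≈ 43915.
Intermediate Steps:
w = -653/2 (w = -(-20536 + 21842)/4 = -¼*1306 = -653/2 ≈ -326.50)
1/(w + c) + 43915 = 1/(-653/2 - 10301) + 43915 = 1/(-21255/2) + 43915 = -2/21255 + 43915 = 933413323/21255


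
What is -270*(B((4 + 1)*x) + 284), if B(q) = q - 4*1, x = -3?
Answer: -71550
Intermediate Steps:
B(q) = -4 + q (B(q) = q - 4 = -4 + q)
-270*(B((4 + 1)*x) + 284) = -270*((-4 + (4 + 1)*(-3)) + 284) = -270*((-4 + 5*(-3)) + 284) = -270*((-4 - 15) + 284) = -270*(-19 + 284) = -270*265 = -71550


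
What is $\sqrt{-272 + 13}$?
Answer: $i \sqrt{259} \approx 16.093 i$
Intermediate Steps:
$\sqrt{-272 + 13} = \sqrt{-259} = i \sqrt{259}$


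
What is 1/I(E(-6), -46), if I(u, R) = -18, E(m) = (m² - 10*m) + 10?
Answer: -1/18 ≈ -0.055556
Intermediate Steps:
E(m) = 10 + m² - 10*m
1/I(E(-6), -46) = 1/(-18) = -1/18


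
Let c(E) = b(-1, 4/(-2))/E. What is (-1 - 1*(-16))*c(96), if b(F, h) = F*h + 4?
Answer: 15/16 ≈ 0.93750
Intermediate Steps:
b(F, h) = 4 + F*h
c(E) = 6/E (c(E) = (4 - 4/(-2))/E = (4 - 4*(-1)/2)/E = (4 - 1*(-2))/E = (4 + 2)/E = 6/E)
(-1 - 1*(-16))*c(96) = (-1 - 1*(-16))*(6/96) = (-1 + 16)*(6*(1/96)) = 15*(1/16) = 15/16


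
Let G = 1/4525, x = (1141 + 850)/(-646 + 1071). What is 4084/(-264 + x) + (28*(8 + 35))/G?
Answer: 600427917200/110209 ≈ 5.4481e+6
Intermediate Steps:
x = 1991/425 ≈ 4.6847
G = 1/4525 ≈ 0.00022099
4084/(-264 + x) + (28*(8 + 35))/G = 4084/(-264 + 1991/425) + (28*(8 + 35))/(1/4525) = 4084/(-110209/425) + (28*43)*4525 = 4084*(-425/110209) + 1204*4525 = -1735700/110209 + 5448100 = 600427917200/110209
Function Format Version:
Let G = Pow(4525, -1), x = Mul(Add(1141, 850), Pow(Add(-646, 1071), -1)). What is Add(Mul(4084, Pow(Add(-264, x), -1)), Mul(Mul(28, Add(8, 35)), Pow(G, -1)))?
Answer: Rational(600427917200, 110209) ≈ 5.4481e+6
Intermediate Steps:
x = Rational(1991, 425) (x = Mul(1991, Pow(425, -1)) = Mul(1991, Rational(1, 425)) = Rational(1991, 425) ≈ 4.6847)
G = Rational(1, 4525) ≈ 0.00022099
Add(Mul(4084, Pow(Add(-264, x), -1)), Mul(Mul(28, Add(8, 35)), Pow(G, -1))) = Add(Mul(4084, Pow(Add(-264, Rational(1991, 425)), -1)), Mul(Mul(28, Add(8, 35)), Pow(Rational(1, 4525), -1))) = Add(Mul(4084, Pow(Rational(-110209, 425), -1)), Mul(Mul(28, 43), 4525)) = Add(Mul(4084, Rational(-425, 110209)), Mul(1204, 4525)) = Add(Rational(-1735700, 110209), 5448100) = Rational(600427917200, 110209)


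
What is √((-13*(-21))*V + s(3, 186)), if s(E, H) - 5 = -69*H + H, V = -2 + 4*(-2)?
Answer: I*√15373 ≈ 123.99*I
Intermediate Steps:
V = -10 (V = -2 - 8 = -10)
s(E, H) = 5 - 68*H (s(E, H) = 5 + (-69*H + H) = 5 - 68*H)
√((-13*(-21))*V + s(3, 186)) = √(-13*(-21)*(-10) + (5 - 68*186)) = √(273*(-10) + (5 - 12648)) = √(-2730 - 12643) = √(-15373) = I*√15373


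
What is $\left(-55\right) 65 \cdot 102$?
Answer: $-364650$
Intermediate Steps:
$\left(-55\right) 65 \cdot 102 = \left(-3575\right) 102 = -364650$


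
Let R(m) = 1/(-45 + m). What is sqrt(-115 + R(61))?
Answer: I*sqrt(1839)/4 ≈ 10.721*I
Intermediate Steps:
sqrt(-115 + R(61)) = sqrt(-115 + 1/(-45 + 61)) = sqrt(-115 + 1/16) = sqrt(-1839/16) = I*sqrt(1839)/4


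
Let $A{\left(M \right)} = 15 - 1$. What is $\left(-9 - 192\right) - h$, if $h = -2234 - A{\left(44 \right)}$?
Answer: $2047$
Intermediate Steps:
$A{\left(M \right)} = 14$ ($A{\left(M \right)} = 15 - 1 = 14$)
$h = -2248$ ($h = -2234 - 14 = -2248$)
$\left(-9 - 192\right) - h = \left(-9 - 192\right) - -2248 = \left(-9 - 192\right) + 2248 = -201 + 2248 = 2047$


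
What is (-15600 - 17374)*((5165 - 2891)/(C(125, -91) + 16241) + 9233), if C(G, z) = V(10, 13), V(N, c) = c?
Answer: -824764681024/2709 ≈ -3.0445e+8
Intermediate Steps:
C(G, z) = 13
(-15600 - 17374)*((5165 - 2891)/(C(125, -91) + 16241) + 9233) = (-15600 - 17374)*((5165 - 2891)/(13 + 16241) + 9233) = -32974*(2274/16254 + 9233) = -32974*(2274*(1/16254) + 9233) = -32974*(379/2709 + 9233) = -32974*25012576/2709 = -824764681024/2709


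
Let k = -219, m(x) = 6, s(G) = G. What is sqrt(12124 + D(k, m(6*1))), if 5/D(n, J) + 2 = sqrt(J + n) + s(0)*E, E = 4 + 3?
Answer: sqrt((24243 - 12124*I*sqrt(213))/(2 - I*sqrt(213))) ≈ 110.11 - 0.002*I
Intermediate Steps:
E = 7
D(n, J) = 5/(-2 + sqrt(J + n)) (D(n, J) = 5/(-2 + (sqrt(J + n) + 0*7)) = 5/(-2 + (sqrt(J + n) + 0)) = 5/(-2 + sqrt(J + n)))
sqrt(12124 + D(k, m(6*1))) = sqrt(12124 + 5/(-2 + sqrt(6 - 219))) = sqrt(12124 + 5/(-2 + sqrt(-213))) = sqrt(12124 + 5/(-2 + I*sqrt(213)))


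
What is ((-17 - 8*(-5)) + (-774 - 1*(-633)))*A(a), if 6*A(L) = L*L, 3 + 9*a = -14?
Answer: -17051/243 ≈ -70.169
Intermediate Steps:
a = -17/9 (a = -1/3 + (1/9)*(-14) = -1/3 - 14/9 = -17/9 ≈ -1.8889)
A(L) = L**2/6 (A(L) = (L*L)/6 = L**2/6)
((-17 - 8*(-5)) + (-774 - 1*(-633)))*A(a) = ((-17 - 8*(-5)) + (-774 - 1*(-633)))*((-17/9)**2/6) = ((-17 + 40) + (-774 + 633))*((1/6)*(289/81)) = (23 - 141)*(289/486) = -118*289/486 = -17051/243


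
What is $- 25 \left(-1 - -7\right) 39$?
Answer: $-5850$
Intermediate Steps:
$- 25 \left(-1 - -7\right) 39 = - 25 \left(-1 + 7\right) 39 = \left(-25\right) 6 \cdot 39 = \left(-150\right) 39 = -5850$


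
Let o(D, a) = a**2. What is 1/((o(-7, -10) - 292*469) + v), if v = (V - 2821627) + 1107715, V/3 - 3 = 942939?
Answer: 1/978066 ≈ 1.0224e-6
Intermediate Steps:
V = 2828826 (V = 9 + 3*942939 = 9 + 2828817 = 2828826)
v = 1114914 (v = (2828826 - 2821627) + 1107715 = 7199 + 1107715 = 1114914)
1/((o(-7, -10) - 292*469) + v) = 1/(((-10)**2 - 292*469) + 1114914) = 1/((100 - 136948) + 1114914) = 1/(-136848 + 1114914) = 1/978066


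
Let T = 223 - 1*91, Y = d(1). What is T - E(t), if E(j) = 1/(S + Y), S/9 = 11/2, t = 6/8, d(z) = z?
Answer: 13330/101 ≈ 131.98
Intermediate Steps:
t = ¾ (t = 6*(⅛) = ¾ ≈ 0.75000)
S = 99/2 (S = 9*(11/2) = 99/2 ≈ 49.500)
Y = 1
E(j) = 2/101 (E(j) = 1/(99/2 + 1) = 1/(101/2) = 2/101)
T = 132 (T = 223 - 91 = 132)
T - E(t) = 132 - 1*2/101 = 132 - 2/101 = 13330/101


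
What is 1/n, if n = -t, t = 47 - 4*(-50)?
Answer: -1/247 ≈ -0.0040486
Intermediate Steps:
t = 247 (t = 47 + 200 = 247)
n = -247 (n = -1*247 = -247)
1/n = 1/(-247) = -1/247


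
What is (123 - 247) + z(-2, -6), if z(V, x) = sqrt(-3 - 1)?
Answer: -124 + 2*I ≈ -124.0 + 2.0*I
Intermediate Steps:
z(V, x) = 2*I (z(V, x) = sqrt(-4) = 2*I)
(123 - 247) + z(-2, -6) = (123 - 247) + 2*I = -124 + 2*I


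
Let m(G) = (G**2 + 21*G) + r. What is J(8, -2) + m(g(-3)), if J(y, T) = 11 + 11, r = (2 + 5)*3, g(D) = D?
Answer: -11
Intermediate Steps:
r = 21 (r = 7*3 = 21)
J(y, T) = 22
m(G) = 21 + G**2 + 21*G (m(G) = (G**2 + 21*G) + 21 = 21 + G**2 + 21*G)
J(8, -2) + m(g(-3)) = 22 + (21 + (-3)**2 + 21*(-3)) = 22 + (21 + 9 - 63) = 22 - 33 = -11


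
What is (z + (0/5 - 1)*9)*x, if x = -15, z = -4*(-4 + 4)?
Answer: 135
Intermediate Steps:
z = 0 (z = -4*0 = 0)
(z + (0/5 - 1)*9)*x = (0 + (0/5 - 1)*9)*(-15) = (0 + (0*(1/5) - 1)*9)*(-15) = (0 + (0 - 1)*9)*(-15) = (0 - 1*9)*(-15) = (0 - 9)*(-15) = -9*(-15) = 135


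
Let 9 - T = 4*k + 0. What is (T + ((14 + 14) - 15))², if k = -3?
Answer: 1156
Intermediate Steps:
T = 21 (T = 9 - (4*(-3) + 0) = 9 - (-12 + 0) = 9 - 1*(-12) = 9 + 12 = 21)
(T + ((14 + 14) - 15))² = (21 + ((14 + 14) - 15))² = (21 + (28 - 15))² = (21 + 13)² = 34² = 1156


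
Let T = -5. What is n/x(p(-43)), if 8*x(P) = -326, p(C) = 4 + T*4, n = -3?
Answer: 12/163 ≈ 0.073620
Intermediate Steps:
p(C) = -16 (p(C) = 4 - 5*4 = 4 - 20 = -16)
x(P) = -163/4 (x(P) = (1/8)*(-326) = -163/4)
n/x(p(-43)) = -3/(-163/4) = -4/163*(-3) = 12/163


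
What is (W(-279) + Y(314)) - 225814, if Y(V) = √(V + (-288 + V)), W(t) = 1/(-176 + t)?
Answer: -102745371/455 + 2*√85 ≈ -2.2580e+5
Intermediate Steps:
Y(V) = √(-288 + 2*V)
(W(-279) + Y(314)) - 225814 = (1/(-176 - 279) + √(-288 + 2*314)) - 225814 = (1/(-455) + √(-288 + 628)) - 225814 = (-1/455 + √340) - 225814 = (-1/455 + 2*√85) - 225814 = -102745371/455 + 2*√85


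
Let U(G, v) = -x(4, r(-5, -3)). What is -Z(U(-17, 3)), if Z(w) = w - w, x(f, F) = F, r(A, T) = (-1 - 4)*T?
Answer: 0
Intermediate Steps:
r(A, T) = -5*T
U(G, v) = -15 (U(G, v) = -(-5)*(-3) = -1*15 = -15)
Z(w) = 0
-Z(U(-17, 3)) = -1*0 = 0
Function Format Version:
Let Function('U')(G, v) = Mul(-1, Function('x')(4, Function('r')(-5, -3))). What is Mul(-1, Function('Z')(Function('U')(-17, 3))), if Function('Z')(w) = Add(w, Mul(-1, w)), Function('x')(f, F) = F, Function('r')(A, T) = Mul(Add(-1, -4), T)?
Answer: 0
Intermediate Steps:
Function('r')(A, T) = Mul(-5, T)
Function('U')(G, v) = -15 (Function('U')(G, v) = Mul(-1, Mul(-5, -3)) = Mul(-1, 15) = -15)
Function('Z')(w) = 0
Mul(-1, Function('Z')(Function('U')(-17, 3))) = Mul(-1, 0) = 0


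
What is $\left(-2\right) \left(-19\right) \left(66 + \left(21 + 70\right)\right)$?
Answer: $5966$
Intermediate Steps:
$\left(-2\right) \left(-19\right) \left(66 + \left(21 + 70\right)\right) = 38 \left(66 + 91\right) = 38 \cdot 157 = 5966$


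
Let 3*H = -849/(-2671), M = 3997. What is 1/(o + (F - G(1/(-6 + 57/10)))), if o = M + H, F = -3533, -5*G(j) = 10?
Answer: 2671/1244969 ≈ 0.0021454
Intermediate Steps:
G(j) = -2 (G(j) = -1/5*10 = -2)
H = 283/2671 (H = (-849/(-2671))/3 = (-849*(-1/2671))/3 = (1/3)*(849/2671) = 283/2671 ≈ 0.10595)
o = 10676270/2671 (o = 3997 + 283/2671 = 10676270/2671 ≈ 3997.1)
1/(o + (F - G(1/(-6 + 57/10)))) = 1/(10676270/2671 + (-3533 - 1*(-2))) = 1/(10676270/2671 + (-3533 + 2)) = 1/(10676270/2671 - 3531) = 1/(1244969/2671) = 2671/1244969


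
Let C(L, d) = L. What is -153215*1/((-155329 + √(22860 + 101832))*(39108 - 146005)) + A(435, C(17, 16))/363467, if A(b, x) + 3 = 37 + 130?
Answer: 414322525009670047/937418136412400739551 - 306430*√31173/2579101091467453 ≈ 0.00044196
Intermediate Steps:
A(b, x) = 164 (A(b, x) = -3 + (37 + 130) = -3 + 167 = 164)
-153215*1/((-155329 + √(22860 + 101832))*(39108 - 146005)) + A(435, C(17, 16))/363467 = -153215*1/((-155329 + √(22860 + 101832))*(39108 - 146005)) + 164/363467 = -153215*(-1/(106897*(-155329 + √124692))) + 164*(1/363467) = -153215*(-1/(106897*(-155329 + 2*√31173))) + 164/363467 = -153215/(16604204113 - 213794*√31173) + 164/363467 = 164/363467 - 153215/(16604204113 - 213794*√31173)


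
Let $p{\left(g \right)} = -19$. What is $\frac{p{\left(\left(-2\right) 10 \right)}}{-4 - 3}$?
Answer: $\frac{19}{7} \approx 2.7143$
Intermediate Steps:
$\frac{p{\left(\left(-2\right) 10 \right)}}{-4 - 3} = - \frac{19}{-4 - 3} = - \frac{19}{-7} = \left(-19\right) \left(- \frac{1}{7}\right) = \frac{19}{7}$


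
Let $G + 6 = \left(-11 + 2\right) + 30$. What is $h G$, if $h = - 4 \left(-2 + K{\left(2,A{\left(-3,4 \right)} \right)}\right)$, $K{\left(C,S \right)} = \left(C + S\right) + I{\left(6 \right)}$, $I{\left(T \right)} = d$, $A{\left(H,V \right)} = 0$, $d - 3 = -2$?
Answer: $-60$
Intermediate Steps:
$d = 1$ ($d = 3 - 2 = 1$)
$G = 15$ ($G = -6 + \left(\left(-11 + 2\right) + 30\right) = -6 + \left(-9 + 30\right) = -6 + 21 = 15$)
$I{\left(T \right)} = 1$
$K{\left(C,S \right)} = 1 + C + S$ ($K{\left(C,S \right)} = \left(C + S\right) + 1 = 1 + C + S$)
$h = -4$ ($h = - 4 \left(-2 + \left(1 + 2 + 0\right)\right) = - 4 \left(-2 + 3\right) = \left(-4\right) 1 = -4$)
$h G = \left(-4\right) 15 = -60$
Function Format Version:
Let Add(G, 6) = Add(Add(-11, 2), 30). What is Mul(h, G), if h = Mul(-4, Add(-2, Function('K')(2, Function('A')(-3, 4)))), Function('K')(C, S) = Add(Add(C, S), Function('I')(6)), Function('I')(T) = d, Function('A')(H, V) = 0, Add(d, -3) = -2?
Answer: -60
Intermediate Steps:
d = 1 (d = Add(3, -2) = 1)
G = 15 (G = Add(-6, Add(Add(-11, 2), 30)) = Add(-6, Add(-9, 30)) = Add(-6, 21) = 15)
Function('I')(T) = 1
Function('K')(C, S) = Add(1, C, S) (Function('K')(C, S) = Add(Add(C, S), 1) = Add(1, C, S))
h = -4 (h = Mul(-4, Add(-2, Add(1, 2, 0))) = Mul(-4, Add(-2, 3)) = Mul(-4, 1) = -4)
Mul(h, G) = Mul(-4, 15) = -60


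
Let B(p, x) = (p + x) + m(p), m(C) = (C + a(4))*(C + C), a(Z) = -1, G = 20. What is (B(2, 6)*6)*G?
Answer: 1440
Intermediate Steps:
m(C) = 2*C*(-1 + C) (m(C) = (C - 1)*(C + C) = (-1 + C)*(2*C) = 2*C*(-1 + C))
B(p, x) = p + x + 2*p*(-1 + p) (B(p, x) = (p + x) + 2*p*(-1 + p) = p + x + 2*p*(-1 + p))
(B(2, 6)*6)*G = ((6 - 1*2 + 2*2²)*6)*20 = ((6 - 2 + 2*4)*6)*20 = ((6 - 2 + 8)*6)*20 = (12*6)*20 = 72*20 = 1440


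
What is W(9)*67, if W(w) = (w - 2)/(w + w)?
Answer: 469/18 ≈ 26.056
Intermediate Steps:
W(w) = (-2 + w)/(2*w) (W(w) = (-2 + w)/((2*w)) = (-2 + w)*(1/(2*w)) = (-2 + w)/(2*w))
W(9)*67 = ((½)*(-2 + 9)/9)*67 = ((½)*(⅑)*7)*67 = (7/18)*67 = 469/18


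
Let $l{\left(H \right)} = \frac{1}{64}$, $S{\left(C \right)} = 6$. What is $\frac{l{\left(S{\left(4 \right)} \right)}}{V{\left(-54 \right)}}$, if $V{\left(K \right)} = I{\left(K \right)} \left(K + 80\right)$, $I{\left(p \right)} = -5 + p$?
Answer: $- \frac{1}{98176} \approx -1.0186 \cdot 10^{-5}$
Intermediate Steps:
$l{\left(H \right)} = \frac{1}{64}$
$V{\left(K \right)} = \left(-5 + K\right) \left(80 + K\right)$ ($V{\left(K \right)} = \left(-5 + K\right) \left(K + 80\right) = \left(-5 + K\right) \left(80 + K\right)$)
$\frac{l{\left(S{\left(4 \right)} \right)}}{V{\left(-54 \right)}} = \frac{1}{64 \left(-5 - 54\right) \left(80 - 54\right)} = \frac{1}{64 \left(\left(-59\right) 26\right)} = \frac{1}{64 \left(-1534\right)} = \frac{1}{64} \left(- \frac{1}{1534}\right) = - \frac{1}{98176}$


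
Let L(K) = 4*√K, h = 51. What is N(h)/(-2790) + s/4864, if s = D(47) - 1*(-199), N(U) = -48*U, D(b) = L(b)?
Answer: 692349/753920 + √47/1216 ≈ 0.92397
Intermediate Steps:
D(b) = 4*√b
s = 199 + 4*√47 (s = 4*√47 - 1*(-199) = 4*√47 + 199 = 199 + 4*√47 ≈ 226.42)
N(h)/(-2790) + s/4864 = -48*51/(-2790) + (199 + 4*√47)/4864 = -2448*(-1/2790) + (199 + 4*√47)*(1/4864) = 136/155 + (199/4864 + √47/1216) = 692349/753920 + √47/1216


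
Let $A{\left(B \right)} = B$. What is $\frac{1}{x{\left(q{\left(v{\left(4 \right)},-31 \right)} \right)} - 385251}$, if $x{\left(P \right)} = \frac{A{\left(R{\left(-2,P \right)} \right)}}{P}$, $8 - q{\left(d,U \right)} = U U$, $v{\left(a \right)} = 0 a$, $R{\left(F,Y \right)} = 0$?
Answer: $- \frac{1}{385251} \approx -2.5957 \cdot 10^{-6}$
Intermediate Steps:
$v{\left(a \right)} = 0$
$q{\left(d,U \right)} = 8 - U^{2}$ ($q{\left(d,U \right)} = 8 - U U = 8 - U^{2}$)
$x{\left(P \right)} = 0$ ($x{\left(P \right)} = \frac{0}{P} = 0$)
$\frac{1}{x{\left(q{\left(v{\left(4 \right)},-31 \right)} \right)} - 385251} = \frac{1}{0 - 385251} = \frac{1}{-385251} = - \frac{1}{385251}$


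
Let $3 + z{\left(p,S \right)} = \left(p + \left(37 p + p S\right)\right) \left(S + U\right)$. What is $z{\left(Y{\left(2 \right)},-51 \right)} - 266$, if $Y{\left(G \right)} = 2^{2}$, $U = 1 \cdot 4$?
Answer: $2175$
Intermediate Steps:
$U = 4$
$Y{\left(G \right)} = 4$
$z{\left(p,S \right)} = -3 + \left(4 + S\right) \left(38 p + S p\right)$ ($z{\left(p,S \right)} = -3 + \left(p + \left(37 p + p S\right)\right) \left(S + 4\right) = -3 + \left(p + \left(37 p + S p\right)\right) \left(4 + S\right) = -3 + \left(38 p + S p\right) \left(4 + S\right) = -3 + \left(4 + S\right) \left(38 p + S p\right)$)
$z{\left(Y{\left(2 \right)},-51 \right)} - 266 = \left(-3 + 152 \cdot 4 + 4 \left(-51\right)^{2} + 42 \left(-51\right) 4\right) - 266 = \left(-3 + 608 + 4 \cdot 2601 - 8568\right) - 266 = \left(-3 + 608 + 10404 - 8568\right) - 266 = 2441 - 266 = 2175$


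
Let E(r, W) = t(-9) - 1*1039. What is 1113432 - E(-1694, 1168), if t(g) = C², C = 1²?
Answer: 1114470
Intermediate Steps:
C = 1
t(g) = 1 (t(g) = 1² = 1)
E(r, W) = -1038 (E(r, W) = 1 - 1*1039 = 1 - 1039 = -1038)
1113432 - E(-1694, 1168) = 1113432 - 1*(-1038) = 1113432 + 1038 = 1114470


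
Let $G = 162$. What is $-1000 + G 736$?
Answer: $118232$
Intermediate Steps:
$-1000 + G 736 = -1000 + 162 \cdot 736 = -1000 + 119232 = 118232$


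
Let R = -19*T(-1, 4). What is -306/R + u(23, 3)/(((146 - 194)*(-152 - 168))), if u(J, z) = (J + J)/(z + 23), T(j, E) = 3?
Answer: 20367797/3793920 ≈ 5.3685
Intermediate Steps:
R = -57 (R = -19*3 = -57)
u(J, z) = 2*J/(23 + z) (u(J, z) = (2*J)/(23 + z) = 2*J/(23 + z))
-306/R + u(23, 3)/(((146 - 194)*(-152 - 168))) = -306/(-57) + (2*23/(23 + 3))/(((146 - 194)*(-152 - 168))) = -306*(-1/57) + (2*23/26)/((-48*(-320))) = 102/19 + (2*23*(1/26))/15360 = 102/19 + (23/13)*(1/15360) = 102/19 + 23/199680 = 20367797/3793920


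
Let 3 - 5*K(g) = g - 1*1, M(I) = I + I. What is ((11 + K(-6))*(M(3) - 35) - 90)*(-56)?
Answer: 26152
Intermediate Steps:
M(I) = 2*I
K(g) = ⅘ - g/5 (K(g) = ⅗ - (g - 1*1)/5 = ⅗ - (g - 1)/5 = ⅗ - (-1 + g)/5 = ⅗ + (⅕ - g/5) = ⅘ - g/5)
((11 + K(-6))*(M(3) - 35) - 90)*(-56) = ((11 + (⅘ - ⅕*(-6)))*(2*3 - 35) - 90)*(-56) = ((11 + (⅘ + 6/5))*(6 - 35) - 90)*(-56) = ((11 + 2)*(-29) - 90)*(-56) = (13*(-29) - 90)*(-56) = (-377 - 90)*(-56) = -467*(-56) = 26152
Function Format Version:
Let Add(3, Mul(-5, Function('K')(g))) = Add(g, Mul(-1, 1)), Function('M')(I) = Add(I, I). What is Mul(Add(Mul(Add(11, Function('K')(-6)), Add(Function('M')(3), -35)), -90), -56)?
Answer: 26152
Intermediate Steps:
Function('M')(I) = Mul(2, I)
Function('K')(g) = Add(Rational(4, 5), Mul(Rational(-1, 5), g)) (Function('K')(g) = Add(Rational(3, 5), Mul(Rational(-1, 5), Add(g, Mul(-1, 1)))) = Add(Rational(3, 5), Mul(Rational(-1, 5), Add(g, -1))) = Add(Rational(3, 5), Mul(Rational(-1, 5), Add(-1, g))) = Add(Rational(3, 5), Add(Rational(1, 5), Mul(Rational(-1, 5), g))) = Add(Rational(4, 5), Mul(Rational(-1, 5), g)))
Mul(Add(Mul(Add(11, Function('K')(-6)), Add(Function('M')(3), -35)), -90), -56) = Mul(Add(Mul(Add(11, Add(Rational(4, 5), Mul(Rational(-1, 5), -6))), Add(Mul(2, 3), -35)), -90), -56) = Mul(Add(Mul(Add(11, Add(Rational(4, 5), Rational(6, 5))), Add(6, -35)), -90), -56) = Mul(Add(Mul(Add(11, 2), -29), -90), -56) = Mul(Add(Mul(13, -29), -90), -56) = Mul(Add(-377, -90), -56) = Mul(-467, -56) = 26152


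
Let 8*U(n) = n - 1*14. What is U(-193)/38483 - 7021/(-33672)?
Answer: 33664735/161974947 ≈ 0.20784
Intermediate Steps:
U(n) = -7/4 + n/8 (U(n) = (n - 1*14)/8 = (n - 14)/8 = (-14 + n)/8 = -7/4 + n/8)
U(-193)/38483 - 7021/(-33672) = (-7/4 + (⅛)*(-193))/38483 - 7021/(-33672) = (-7/4 - 193/8)*(1/38483) - 7021*(-1/33672) = -207/8*1/38483 + 7021/33672 = -207/307864 + 7021/33672 = 33664735/161974947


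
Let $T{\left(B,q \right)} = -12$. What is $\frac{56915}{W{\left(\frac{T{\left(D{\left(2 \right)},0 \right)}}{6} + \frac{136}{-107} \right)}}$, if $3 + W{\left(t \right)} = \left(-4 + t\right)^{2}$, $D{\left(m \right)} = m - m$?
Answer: $\frac{651619835}{570937} \approx 1141.3$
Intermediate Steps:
$D{\left(m \right)} = 0$
$W{\left(t \right)} = -3 + \left(-4 + t\right)^{2}$
$\frac{56915}{W{\left(\frac{T{\left(D{\left(2 \right)},0 \right)}}{6} + \frac{136}{-107} \right)}} = \frac{56915}{-3 + \left(-4 + \left(- \frac{12}{6} + \frac{136}{-107}\right)\right)^{2}} = \frac{56915}{-3 + \left(-4 + \left(\left(-12\right) \frac{1}{6} + 136 \left(- \frac{1}{107}\right)\right)\right)^{2}} = \frac{56915}{-3 + \left(-4 - \frac{350}{107}\right)^{2}} = \frac{56915}{-3 + \left(- \frac{778}{107}\right)^{2}} = \frac{56915}{-3 + \frac{605284}{11449}} = \frac{56915}{\frac{570937}{11449}} = 56915 \cdot \frac{11449}{570937} = \frac{651619835}{570937}$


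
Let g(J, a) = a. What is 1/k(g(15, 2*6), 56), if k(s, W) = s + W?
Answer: 1/68 ≈ 0.014706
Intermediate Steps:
k(s, W) = W + s
1/k(g(15, 2*6), 56) = 1/(56 + 2*6) = 1/(56 + 12) = 1/68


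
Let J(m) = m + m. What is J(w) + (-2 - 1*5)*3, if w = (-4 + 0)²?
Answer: 11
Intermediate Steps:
w = 16 (w = (-4)² = 16)
J(m) = 2*m
J(w) + (-2 - 1*5)*3 = 2*16 + (-2 - 1*5)*3 = 32 + (-2 - 5)*3 = 32 - 7*3 = 32 - 21 = 11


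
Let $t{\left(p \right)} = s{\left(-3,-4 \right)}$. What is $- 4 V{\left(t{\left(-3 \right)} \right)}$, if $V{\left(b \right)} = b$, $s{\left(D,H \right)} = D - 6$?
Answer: $36$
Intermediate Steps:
$s{\left(D,H \right)} = -6 + D$ ($s{\left(D,H \right)} = D - 6 = -6 + D$)
$t{\left(p \right)} = -9$ ($t{\left(p \right)} = -6 - 3 = -9$)
$- 4 V{\left(t{\left(-3 \right)} \right)} = \left(-4\right) \left(-9\right) = 36$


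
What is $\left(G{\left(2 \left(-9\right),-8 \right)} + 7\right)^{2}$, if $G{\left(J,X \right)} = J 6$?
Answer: $10201$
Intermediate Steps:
$G{\left(J,X \right)} = 6 J$
$\left(G{\left(2 \left(-9\right),-8 \right)} + 7\right)^{2} = \left(6 \cdot 2 \left(-9\right) + 7\right)^{2} = \left(6 \left(-18\right) + 7\right)^{2} = \left(-108 + 7\right)^{2} = \left(-101\right)^{2} = 10201$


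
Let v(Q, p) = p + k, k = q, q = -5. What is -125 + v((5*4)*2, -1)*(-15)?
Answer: -35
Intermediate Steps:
k = -5
v(Q, p) = -5 + p (v(Q, p) = p - 5 = -5 + p)
-125 + v((5*4)*2, -1)*(-15) = -125 + (-5 - 1)*(-15) = -125 - 6*(-15) = -125 + 90 = -35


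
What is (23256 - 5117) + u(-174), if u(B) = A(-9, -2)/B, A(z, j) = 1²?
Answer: 3156185/174 ≈ 18139.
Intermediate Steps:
A(z, j) = 1
u(B) = 1/B
(23256 - 5117) + u(-174) = (23256 - 5117) + 1/(-174) = 18139 - 1/174 = 3156185/174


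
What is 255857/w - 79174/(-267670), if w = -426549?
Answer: -17356826332/57087185415 ≈ -0.30404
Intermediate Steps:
255857/w - 79174/(-267670) = 255857/(-426549) - 79174/(-267670) = 255857*(-1/426549) - 79174*(-1/267670) = -255857/426549 + 39587/133835 = -17356826332/57087185415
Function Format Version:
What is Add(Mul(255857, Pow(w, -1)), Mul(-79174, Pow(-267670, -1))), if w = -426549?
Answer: Rational(-17356826332, 57087185415) ≈ -0.30404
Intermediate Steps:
Add(Mul(255857, Pow(w, -1)), Mul(-79174, Pow(-267670, -1))) = Add(Mul(255857, Pow(-426549, -1)), Mul(-79174, Pow(-267670, -1))) = Add(Mul(255857, Rational(-1, 426549)), Mul(-79174, Rational(-1, 267670))) = Add(Rational(-255857, 426549), Rational(39587, 133835)) = Rational(-17356826332, 57087185415)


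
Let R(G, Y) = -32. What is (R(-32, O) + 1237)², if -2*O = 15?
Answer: 1452025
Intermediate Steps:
O = -15/2 (O = -½*15 = -15/2 ≈ -7.5000)
(R(-32, O) + 1237)² = (-32 + 1237)² = 1205² = 1452025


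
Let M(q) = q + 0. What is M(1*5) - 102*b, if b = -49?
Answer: 5003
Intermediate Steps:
M(q) = q
M(1*5) - 102*b = 1*5 - 102*(-49) = 5 + 4998 = 5003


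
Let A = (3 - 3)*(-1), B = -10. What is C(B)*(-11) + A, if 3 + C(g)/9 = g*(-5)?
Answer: -4653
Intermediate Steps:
A = 0 (A = 0*(-1) = 0)
C(g) = -27 - 45*g (C(g) = -27 + 9*(g*(-5)) = -27 + 9*(-5*g) = -27 - 45*g)
C(B)*(-11) + A = (-27 - 45*(-10))*(-11) + 0 = (-27 + 450)*(-11) + 0 = 423*(-11) + 0 = -4653 + 0 = -4653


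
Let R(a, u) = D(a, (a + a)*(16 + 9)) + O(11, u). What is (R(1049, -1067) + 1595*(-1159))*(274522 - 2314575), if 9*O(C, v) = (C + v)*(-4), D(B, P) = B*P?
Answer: -325420570054379/3 ≈ -1.0847e+14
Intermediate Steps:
O(C, v) = -4*C/9 - 4*v/9 (O(C, v) = ((C + v)*(-4))/9 = (-4*C - 4*v)/9 = -4*C/9 - 4*v/9)
R(a, u) = -44/9 + 50*a² - 4*u/9 (R(a, u) = a*((a + a)*(16 + 9)) + (-4/9*11 - 4*u/9) = a*((2*a)*25) + (-44/9 - 4*u/9) = a*(50*a) + (-44/9 - 4*u/9) = 50*a² + (-44/9 - 4*u/9) = -44/9 + 50*a² - 4*u/9)
(R(1049, -1067) + 1595*(-1159))*(274522 - 2314575) = ((-44/9 + 50*1049² - 4/9*(-1067)) + 1595*(-1159))*(274522 - 2314575) = ((-44/9 + 50*1100401 + 4268/9) - 1848605)*(-2040053) = ((-44/9 + 55020050 + 4268/9) - 1848605)*(-2040053) = (165061558/3 - 1848605)*(-2040053) = (159515743/3)*(-2040053) = -325420570054379/3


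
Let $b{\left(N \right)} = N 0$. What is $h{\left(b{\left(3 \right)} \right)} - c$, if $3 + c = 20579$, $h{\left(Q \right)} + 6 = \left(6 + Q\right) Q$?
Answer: $-20582$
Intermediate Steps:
$b{\left(N \right)} = 0$
$h{\left(Q \right)} = -6 + Q \left(6 + Q\right)$ ($h{\left(Q \right)} = -6 + \left(6 + Q\right) Q = -6 + Q \left(6 + Q\right)$)
$c = 20576$ ($c = -3 + 20579 = 20576$)
$h{\left(b{\left(3 \right)} \right)} - c = \left(-6 + 0^{2} + 6 \cdot 0\right) - 20576 = \left(-6 + 0 + 0\right) - 20576 = -6 - 20576 = -20582$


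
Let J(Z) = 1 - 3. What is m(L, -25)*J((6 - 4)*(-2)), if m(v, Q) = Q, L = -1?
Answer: 50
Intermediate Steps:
J(Z) = -2
m(L, -25)*J((6 - 4)*(-2)) = -25*(-2) = 50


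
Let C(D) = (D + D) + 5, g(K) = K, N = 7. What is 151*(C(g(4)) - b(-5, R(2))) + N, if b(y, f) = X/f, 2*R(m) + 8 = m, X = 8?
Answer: 7118/3 ≈ 2372.7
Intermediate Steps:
R(m) = -4 + m/2
b(y, f) = 8/f
C(D) = 5 + 2*D (C(D) = 2*D + 5 = 5 + 2*D)
151*(C(g(4)) - b(-5, R(2))) + N = 151*((5 + 2*4) - 8/(-4 + (½)*2)) + 7 = 151*((5 + 8) - 8/(-4 + 1)) + 7 = 151*(13 - 8/(-3)) + 7 = 151*(13 - 8*(-1)/3) + 7 = 151*(13 - 1*(-8/3)) + 7 = 151*(13 + 8/3) + 7 = 151*(47/3) + 7 = 7097/3 + 7 = 7118/3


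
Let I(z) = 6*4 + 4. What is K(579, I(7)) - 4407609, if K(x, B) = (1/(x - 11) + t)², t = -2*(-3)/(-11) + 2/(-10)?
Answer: -4301550809426111/975937600 ≈ -4.4076e+6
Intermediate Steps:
t = -41/55 (t = 6*(-1/11) + 2*(-⅒) = -6/11 - ⅕ = -41/55 ≈ -0.74545)
I(z) = 28 (I(z) = 24 + 4 = 28)
K(x, B) = (-41/55 + 1/(-11 + x))² (K(x, B) = (1/(x - 11) - 41/55)² = (1/(-11 + x) - 41/55)² = (-41/55 + 1/(-11 + x))²)
K(579, I(7)) - 4407609 = (-506 + 41*579)²/(3025*(-11 + 579)²) - 4407609 = (1/3025)*(-506 + 23739)²/568² - 4407609 = (1/3025)*23233²*(1/322624) - 4407609 = (1/3025)*539772289*(1/322624) - 4407609 = 539772289/975937600 - 4407609 = -4301550809426111/975937600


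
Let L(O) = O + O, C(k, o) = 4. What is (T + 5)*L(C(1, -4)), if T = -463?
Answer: -3664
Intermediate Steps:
L(O) = 2*O
(T + 5)*L(C(1, -4)) = (-463 + 5)*(2*4) = -458*8 = -3664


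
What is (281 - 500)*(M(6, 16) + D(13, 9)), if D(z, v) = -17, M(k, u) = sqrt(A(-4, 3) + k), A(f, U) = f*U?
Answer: 3723 - 219*I*sqrt(6) ≈ 3723.0 - 536.44*I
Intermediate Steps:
A(f, U) = U*f
M(k, u) = sqrt(-12 + k) (M(k, u) = sqrt(3*(-4) + k) = sqrt(-12 + k))
(281 - 500)*(M(6, 16) + D(13, 9)) = (281 - 500)*(sqrt(-12 + 6) - 17) = -219*(sqrt(-6) - 17) = -219*(I*sqrt(6) - 17) = -219*(-17 + I*sqrt(6)) = 3723 - 219*I*sqrt(6)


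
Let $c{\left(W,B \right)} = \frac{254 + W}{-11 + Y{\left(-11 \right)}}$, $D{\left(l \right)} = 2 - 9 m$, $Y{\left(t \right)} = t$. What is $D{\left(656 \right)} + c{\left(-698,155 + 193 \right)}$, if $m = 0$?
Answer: $\frac{244}{11} \approx 22.182$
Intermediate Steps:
$D{\left(l \right)} = 2$ ($D{\left(l \right)} = 2 - 0 = 2 + 0 = 2$)
$c{\left(W,B \right)} = - \frac{127}{11} - \frac{W}{22}$ ($c{\left(W,B \right)} = \frac{254 + W}{-11 - 11} = \frac{254 + W}{-22} = \left(254 + W\right) \left(- \frac{1}{22}\right) = - \frac{127}{11} - \frac{W}{22}$)
$D{\left(656 \right)} + c{\left(-698,155 + 193 \right)} = 2 - - \frac{222}{11} = 2 + \left(- \frac{127}{11} + \frac{349}{11}\right) = 2 + \frac{222}{11} = \frac{244}{11}$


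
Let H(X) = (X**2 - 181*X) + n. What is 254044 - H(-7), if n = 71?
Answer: 252657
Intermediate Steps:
H(X) = 71 + X**2 - 181*X (H(X) = (X**2 - 181*X) + 71 = 71 + X**2 - 181*X)
254044 - H(-7) = 254044 - (71 + (-7)**2 - 181*(-7)) = 254044 - (71 + 49 + 1267) = 254044 - 1*1387 = 254044 - 1387 = 252657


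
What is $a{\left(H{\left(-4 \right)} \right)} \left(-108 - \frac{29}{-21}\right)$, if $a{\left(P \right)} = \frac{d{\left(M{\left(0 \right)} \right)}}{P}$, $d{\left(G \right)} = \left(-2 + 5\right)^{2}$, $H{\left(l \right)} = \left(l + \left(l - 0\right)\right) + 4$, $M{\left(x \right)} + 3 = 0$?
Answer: $\frac{6717}{28} \approx 239.89$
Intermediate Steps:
$M{\left(x \right)} = -3$ ($M{\left(x \right)} = -3 + 0 = -3$)
$H{\left(l \right)} = 4 + 2 l$ ($H{\left(l \right)} = \left(l + \left(l + 0\right)\right) + 4 = \left(l + l\right) + 4 = 2 l + 4 = 4 + 2 l$)
$d{\left(G \right)} = 9$ ($d{\left(G \right)} = 3^{2} = 9$)
$a{\left(P \right)} = \frac{9}{P}$
$a{\left(H{\left(-4 \right)} \right)} \left(-108 - \frac{29}{-21}\right) = \frac{9}{4 + 2 \left(-4\right)} \left(-108 - \frac{29}{-21}\right) = \frac{9}{4 - 8} \left(-108 - - \frac{29}{21}\right) = \frac{9}{-4} \left(-108 + \frac{29}{21}\right) = 9 \left(- \frac{1}{4}\right) \left(- \frac{2239}{21}\right) = \left(- \frac{9}{4}\right) \left(- \frac{2239}{21}\right) = \frac{6717}{28}$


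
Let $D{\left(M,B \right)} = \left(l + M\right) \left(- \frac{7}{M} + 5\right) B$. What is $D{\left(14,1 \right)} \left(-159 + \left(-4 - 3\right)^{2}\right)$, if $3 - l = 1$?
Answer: $-7920$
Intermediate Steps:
$l = 2$ ($l = 3 - 1 = 2$)
$D{\left(M,B \right)} = B \left(2 + M\right) \left(5 - \frac{7}{M}\right)$ ($D{\left(M,B \right)} = \left(2 + M\right) \left(- \frac{7}{M} + 5\right) B = \left(2 + M\right) \left(5 - \frac{7}{M}\right) B = B \left(2 + M\right) \left(5 - \frac{7}{M}\right)$)
$D{\left(14,1 \right)} \left(-159 + \left(-4 - 3\right)^{2}\right) = 1 \cdot \frac{1}{14} \left(-14 + 14 \left(3 + 5 \cdot 14\right)\right) \left(-159 + \left(-4 - 3\right)^{2}\right) = 1 \cdot \frac{1}{14} \left(-14 + 14 \left(3 + 70\right)\right) \left(-159 + \left(-7\right)^{2}\right) = 1 \cdot \frac{1}{14} \left(-14 + 14 \cdot 73\right) \left(-159 + 49\right) = 1 \cdot \frac{1}{14} \left(-14 + 1022\right) \left(-110\right) = 1 \cdot \frac{1}{14} \cdot 1008 \left(-110\right) = 72 \left(-110\right) = -7920$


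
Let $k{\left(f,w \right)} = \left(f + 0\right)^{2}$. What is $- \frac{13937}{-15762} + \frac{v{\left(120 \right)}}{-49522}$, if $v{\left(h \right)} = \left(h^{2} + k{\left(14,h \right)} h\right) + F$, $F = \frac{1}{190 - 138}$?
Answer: $\frac{2404812043}{20294709864} \approx 0.11849$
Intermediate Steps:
$F = \frac{1}{52} \approx 0.019231$
$k{\left(f,w \right)} = f^{2}$
$v{\left(h \right)} = \frac{1}{52} + h^{2} + 196 h$ ($v{\left(h \right)} = \left(h^{2} + 14^{2} h\right) + \frac{1}{52} = \left(h^{2} + 196 h\right) + \frac{1}{52} = \frac{1}{52} + h^{2} + 196 h$)
$- \frac{13937}{-15762} + \frac{v{\left(120 \right)}}{-49522} = - \frac{13937}{-15762} + \frac{\frac{1}{52} + 120^{2} + 196 \cdot 120}{-49522} = \left(-13937\right) \left(- \frac{1}{15762}\right) + \left(\frac{1}{52} + 14400 + 23520\right) \left(- \frac{1}{49522}\right) = \frac{13937}{15762} + \frac{1971841}{52} \left(- \frac{1}{49522}\right) = \frac{13937}{15762} - \frac{1971841}{2575144} = \frac{2404812043}{20294709864}$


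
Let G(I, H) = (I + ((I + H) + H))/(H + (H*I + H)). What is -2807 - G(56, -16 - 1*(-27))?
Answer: -895500/319 ≈ -2807.2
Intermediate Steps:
G(I, H) = (2*H + 2*I)/(2*H + H*I) (G(I, H) = (I + ((H + I) + H))/(H + (H + H*I)) = (I + (I + 2*H))/(2*H + H*I) = (2*H + 2*I)/(2*H + H*I))
-2807 - G(56, -16 - 1*(-27)) = -2807 - 2*((-16 - 1*(-27)) + 56)/((-16 - 1*(-27))*(2 + 56)) = -2807 - 2*((-16 + 27) + 56)/((-16 + 27)*58) = -2807 - 2*(11 + 56)/(11*58) = -2807 - 2*67/(11*58) = -2807 - 1*67/319 = -2807 - 67/319 = -895500/319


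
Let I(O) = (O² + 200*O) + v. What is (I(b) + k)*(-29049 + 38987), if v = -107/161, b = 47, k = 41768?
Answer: 85403097420/161 ≈ 5.3045e+8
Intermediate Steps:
v = -107/161 (v = -107*1/161 = -107/161 ≈ -0.66460)
I(O) = -107/161 + O² + 200*O (I(O) = (O² + 200*O) - 107/161 = -107/161 + O² + 200*O)
(I(b) + k)*(-29049 + 38987) = ((-107/161 + 47² + 200*47) + 41768)*(-29049 + 38987) = ((-107/161 + 2209 + 9400) + 41768)*9938 = (1868942/161 + 41768)*9938 = (8593590/161)*9938 = 85403097420/161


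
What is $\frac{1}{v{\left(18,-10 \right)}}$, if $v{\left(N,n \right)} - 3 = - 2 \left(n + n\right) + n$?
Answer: $\frac{1}{33} \approx 0.030303$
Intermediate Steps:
$v{\left(N,n \right)} = 3 - 3 n$ ($v{\left(N,n \right)} = 3 + \left(- 2 \left(n + n\right) + n\right) = 3 + \left(- 2 \cdot 2 n + n\right) = 3 + \left(- 4 n + n\right) = 3 - 3 n$)
$\frac{1}{v{\left(18,-10 \right)}} = \frac{1}{3 - -30} = \frac{1}{3 + 30} = \frac{1}{33}$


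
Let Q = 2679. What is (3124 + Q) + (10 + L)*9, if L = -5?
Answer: 5848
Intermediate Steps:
(3124 + Q) + (10 + L)*9 = (3124 + 2679) + (10 - 5)*9 = 5803 + 5*9 = 5803 + 45 = 5848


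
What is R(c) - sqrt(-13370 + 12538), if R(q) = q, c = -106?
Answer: -106 - 8*I*sqrt(13) ≈ -106.0 - 28.844*I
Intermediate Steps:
R(c) - sqrt(-13370 + 12538) = -106 - sqrt(-13370 + 12538) = -106 - sqrt(-832) = -106 - 8*I*sqrt(13)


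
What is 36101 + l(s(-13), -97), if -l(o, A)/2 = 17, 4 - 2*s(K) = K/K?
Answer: 36067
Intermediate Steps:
s(K) = 3/2 (s(K) = 2 - K/(2*K) = 2 - ½*1 = 2 - ½ = 3/2)
l(o, A) = -34 (l(o, A) = -2*17 = -34)
36101 + l(s(-13), -97) = 36101 - 34 = 36067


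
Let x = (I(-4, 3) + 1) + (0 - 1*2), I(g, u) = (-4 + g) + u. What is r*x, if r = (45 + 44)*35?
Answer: -18690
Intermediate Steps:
I(g, u) = -4 + g + u
r = 3115 (r = 89*35 = 3115)
x = -6 (x = ((-4 - 4 + 3) + 1) + (0 - 1*2) = (-5 + 1) + (0 - 2) = -4 - 2 = -6)
r*x = 3115*(-6) = -18690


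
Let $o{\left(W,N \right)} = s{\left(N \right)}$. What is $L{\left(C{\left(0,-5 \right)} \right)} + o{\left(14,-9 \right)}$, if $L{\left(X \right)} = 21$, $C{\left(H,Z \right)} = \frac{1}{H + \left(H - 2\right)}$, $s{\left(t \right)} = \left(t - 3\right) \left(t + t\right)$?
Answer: $237$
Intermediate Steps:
$s{\left(t \right)} = 2 t \left(-3 + t\right)$ ($s{\left(t \right)} = \left(-3 + t\right) 2 t = 2 t \left(-3 + t\right)$)
$o{\left(W,N \right)} = 2 N \left(-3 + N\right)$
$C{\left(H,Z \right)} = \frac{1}{-2 + 2 H}$ ($C{\left(H,Z \right)} = \frac{1}{H + \left(H - 2\right)} = \frac{1}{H + \left(-2 + H\right)} = \frac{1}{-2 + 2 H}$)
$L{\left(C{\left(0,-5 \right)} \right)} + o{\left(14,-9 \right)} = 21 + 2 \left(-9\right) \left(-3 - 9\right) = 21 + 2 \left(-9\right) \left(-12\right) = 21 + 216 = 237$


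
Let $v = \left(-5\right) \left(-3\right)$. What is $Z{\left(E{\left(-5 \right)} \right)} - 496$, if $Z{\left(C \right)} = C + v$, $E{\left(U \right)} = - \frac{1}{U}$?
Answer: $- \frac{2404}{5} \approx -480.8$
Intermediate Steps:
$v = 15$
$Z{\left(C \right)} = 15 + C$ ($Z{\left(C \right)} = C + 15 = 15 + C$)
$Z{\left(E{\left(-5 \right)} \right)} - 496 = \left(15 - \frac{1}{-5}\right) - 496 = \left(15 - - \frac{1}{5}\right) - 496 = \left(15 + \frac{1}{5}\right) - 496 = \frac{76}{5} - 496 = - \frac{2404}{5}$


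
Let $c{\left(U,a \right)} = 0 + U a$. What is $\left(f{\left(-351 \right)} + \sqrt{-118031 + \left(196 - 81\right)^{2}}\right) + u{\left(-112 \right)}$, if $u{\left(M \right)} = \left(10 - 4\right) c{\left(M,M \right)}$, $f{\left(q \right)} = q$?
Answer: $74913 + i \sqrt{104806} \approx 74913.0 + 323.74 i$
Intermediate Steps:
$c{\left(U,a \right)} = U a$
$u{\left(M \right)} = 6 M^{2}$ ($u{\left(M \right)} = \left(10 - 4\right) M M = 6 M^{2}$)
$\left(f{\left(-351 \right)} + \sqrt{-118031 + \left(196 - 81\right)^{2}}\right) + u{\left(-112 \right)} = \left(-351 + \sqrt{-118031 + \left(196 - 81\right)^{2}}\right) + 6 \left(-112\right)^{2} = \left(-351 + \sqrt{-118031 + 115^{2}}\right) + 6 \cdot 12544 = \left(-351 + \sqrt{-118031 + 13225}\right) + 75264 = \left(-351 + \sqrt{-104806}\right) + 75264 = \left(-351 + i \sqrt{104806}\right) + 75264 = 74913 + i \sqrt{104806}$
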